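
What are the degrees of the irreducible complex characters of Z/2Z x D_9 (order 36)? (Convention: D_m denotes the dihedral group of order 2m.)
Dimensions: 1, 1, 1, 1, 2, 2, 2, 2, 2, 2, 2, 2

Proof sketch: There are 12 irreducibles (= number of conjugacy classes). Their dimensions d_i satisfy sum d_i^2 = |G| = 36: 1 + 1 + 1 + 1 + 4 + 4 + 4 + 4 + 4 + 4 + 4 + 4 = 36. (For the product with Z/2Z: each of the 2 1-dim characters of Z/2Z tensors with each irrep of D_9, giving 2 copies of each D_9-dimension.)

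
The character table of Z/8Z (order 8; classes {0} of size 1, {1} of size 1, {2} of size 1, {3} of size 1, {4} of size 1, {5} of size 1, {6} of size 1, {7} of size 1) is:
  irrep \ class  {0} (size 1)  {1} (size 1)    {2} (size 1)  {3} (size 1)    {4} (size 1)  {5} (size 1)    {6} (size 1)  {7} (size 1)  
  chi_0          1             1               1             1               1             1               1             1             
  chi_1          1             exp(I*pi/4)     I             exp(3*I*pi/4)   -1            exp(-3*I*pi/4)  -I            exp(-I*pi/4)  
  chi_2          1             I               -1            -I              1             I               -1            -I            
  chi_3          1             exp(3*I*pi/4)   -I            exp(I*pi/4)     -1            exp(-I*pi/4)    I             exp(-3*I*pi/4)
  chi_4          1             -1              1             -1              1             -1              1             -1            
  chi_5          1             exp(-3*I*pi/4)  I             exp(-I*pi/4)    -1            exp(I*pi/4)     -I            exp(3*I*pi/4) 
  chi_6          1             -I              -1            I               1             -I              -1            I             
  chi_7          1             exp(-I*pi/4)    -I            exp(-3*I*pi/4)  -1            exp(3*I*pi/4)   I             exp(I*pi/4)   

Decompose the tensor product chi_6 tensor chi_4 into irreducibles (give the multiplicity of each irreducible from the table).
chi_6 tensor chi_4 = chi_2 (all other irreducibles have multiplicity 0).

Solution. The character of a tensor product is the pointwise product (chi_6 * chi_4)(C) = chi_6(C) * chi_4(C):
  {0}: (1)*(1), {1}: (-I)*(-1), {2}: (-1)*(1), {3}: (I)*(-1), {4}: (1)*(1), {5}: (-I)*(-1), {6}: (-1)*(1), {7}: (I)*(-1)
so (chi_6 * chi_4) takes values
  {0} -> 1, {1} -> I, {2} -> -1, {3} -> -I, {4} -> 1, {5} -> I, {6} -> -1, {7} -> -I.
Now take the inner product of this character with each irreducible chi from the table, <chi_6*chi_4, chi> = (1/8) sum_C |C| (chi_6*chi_4)(C) conj(chi(C)):
  <chi_6*chi_4, chi_0> = (1/8)[1*(1)*conj(1) + 1*(I)*conj(1) + 1*(-1)*conj(1) + 1*(-I)*conj(1) + 1*(1)*conj(1) + 1*(I)*conj(1) + 1*(-1)*conj(1) + 1*(-I)*conj(1)]
      = (1/8)[(1) + (I) + (-1) + (-I) + (1) + (I) + (-1) + (-I)] = 0/8 = 0
  <chi_6*chi_4, chi_1> = (1/8)[1*(1)*conj(1) + 1*(I)*conj(exp(I*pi/4)) + 1*(-1)*conj(I) + 1*(-I)*conj(exp(3*I*pi/4)) + 1*(1)*conj(-1) + 1*(I)*conj(exp(-3*I*pi/4)) + 1*(-1)*conj(-I) + 1*(-I)*conj(exp(-I*pi/4))]
      = (1/8)[(1) + (exp(I*pi/4)) + (I) + (-exp(-I*pi/4)) + (-1) + (exp(-3*I*pi/4)) + (-I) + (-exp(3*I*pi/4))] = 0/8 = 0
  <chi_6*chi_4, chi_2> = (1/8)[1*(1)*conj(1) + 1*(I)*conj(I) + 1*(-1)*conj(-1) + 1*(-I)*conj(-I) + 1*(1)*conj(1) + 1*(I)*conj(I) + 1*(-1)*conj(-1) + 1*(-I)*conj(-I)]
      = (1/8)[(1) + (1) + (1) + (1) + (1) + (1) + (1) + (1)] = 8/8 = 1
  <chi_6*chi_4, chi_3> = (1/8)[1*(1)*conj(1) + 1*(I)*conj(exp(3*I*pi/4)) + 1*(-1)*conj(-I) + 1*(-I)*conj(exp(I*pi/4)) + 1*(1)*conj(-1) + 1*(I)*conj(exp(-I*pi/4)) + 1*(-1)*conj(I) + 1*(-I)*conj(exp(-3*I*pi/4))]
      = (1/8)[(1) + (exp(-I*pi/4)) + (-I) + (-exp(I*pi/4)) + (-1) + (exp(3*I*pi/4)) + (I) + (-exp(-3*I*pi/4))] = 0/8 = 0
  <chi_6*chi_4, chi_4> = (1/8)[1*(1)*conj(1) + 1*(I)*conj(-1) + 1*(-1)*conj(1) + 1*(-I)*conj(-1) + 1*(1)*conj(1) + 1*(I)*conj(-1) + 1*(-1)*conj(1) + 1*(-I)*conj(-1)]
      = (1/8)[(1) + (-I) + (-1) + (I) + (1) + (-I) + (-1) + (I)] = 0/8 = 0
  <chi_6*chi_4, chi_5> = (1/8)[1*(1)*conj(1) + 1*(I)*conj(exp(-3*I*pi/4)) + 1*(-1)*conj(I) + 1*(-I)*conj(exp(-I*pi/4)) + 1*(1)*conj(-1) + 1*(I)*conj(exp(I*pi/4)) + 1*(-1)*conj(-I) + 1*(-I)*conj(exp(3*I*pi/4))]
      = (1/8)[(1) + (exp(-3*I*pi/4)) + (I) + (-exp(3*I*pi/4)) + (-1) + (exp(I*pi/4)) + (-I) + (-exp(-I*pi/4))] = 0/8 = 0
  <chi_6*chi_4, chi_6> = (1/8)[1*(1)*conj(1) + 1*(I)*conj(-I) + 1*(-1)*conj(-1) + 1*(-I)*conj(I) + 1*(1)*conj(1) + 1*(I)*conj(-I) + 1*(-1)*conj(-1) + 1*(-I)*conj(I)]
      = (1/8)[(1) + (-1) + (1) + (-1) + (1) + (-1) + (1) + (-1)] = 0/8 = 0
  <chi_6*chi_4, chi_7> = (1/8)[1*(1)*conj(1) + 1*(I)*conj(exp(-I*pi/4)) + 1*(-1)*conj(-I) + 1*(-I)*conj(exp(-3*I*pi/4)) + 1*(1)*conj(-1) + 1*(I)*conj(exp(3*I*pi/4)) + 1*(-1)*conj(I) + 1*(-I)*conj(exp(I*pi/4))]
      = (1/8)[(1) + (exp(3*I*pi/4)) + (-I) + (-exp(-3*I*pi/4)) + (-1) + (exp(-I*pi/4)) + (I) + (-exp(I*pi/4))] = 0/8 = 0
(Exp terms are combined using exp(i*s)*conj(exp(i*t)) = exp(i*(s-t)), and sums of them are collapsed using the identity that for every m > 1 the m distinct m-th roots of unity sum to 0, e.g. 1 + exp(2*I*pi/3) + exp(-2*I*pi/3) = 0.)
Hence the multiplicities are chi_2: 1. Dimension check: dim(chi_6)*dim(chi_4) = 1*1 = 1 and sum (mult * dim) = 1*1 = 1.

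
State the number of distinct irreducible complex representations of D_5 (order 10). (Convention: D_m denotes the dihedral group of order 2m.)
4

Why: The number of irreducible complex representations of a finite group equals its number of conjugacy classes. D_5 has 4 conjugacy classes ((n+3)/2 for n odd), so D_5 (order 10) has exactly 4 irreducible complex representations.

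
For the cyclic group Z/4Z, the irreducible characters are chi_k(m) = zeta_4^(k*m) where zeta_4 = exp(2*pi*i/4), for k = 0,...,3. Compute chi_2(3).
chi_2(3) = zeta_4^6 = -1

Why: chi_2(3) = zeta_4^(2*3) = zeta_4^6. Since zeta_4^4 = 1, this equals zeta_4^2 = exp(2*pi*i*2/4) = -1.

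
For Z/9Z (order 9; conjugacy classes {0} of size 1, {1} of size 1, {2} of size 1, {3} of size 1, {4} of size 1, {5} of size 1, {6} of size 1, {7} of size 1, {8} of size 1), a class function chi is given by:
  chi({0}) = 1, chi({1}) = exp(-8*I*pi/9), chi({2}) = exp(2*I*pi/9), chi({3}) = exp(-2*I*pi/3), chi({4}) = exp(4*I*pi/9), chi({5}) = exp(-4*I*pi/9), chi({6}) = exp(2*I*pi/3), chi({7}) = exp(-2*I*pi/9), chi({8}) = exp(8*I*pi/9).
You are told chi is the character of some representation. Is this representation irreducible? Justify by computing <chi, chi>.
Irreducible: <chi, chi> = 1.

Argument: <chi, chi> = (1/|G|) sum_C |C| * |chi(C)|^2 = (1/9)[1*|1|^2 + 1*|exp(-8*I*pi/9)|^2 + 1*|exp(2*I*pi/9)|^2 + 1*|exp(-2*I*pi/3)|^2 + 1*|exp(4*I*pi/9)|^2 + 1*|exp(-4*I*pi/9)|^2 + 1*|exp(2*I*pi/3)|^2 + 1*|exp(-2*I*pi/9)|^2 + 1*|exp(8*I*pi/9)|^2]
  = (1/9)[(1) + (1) + (1) + (1) + (1) + (1) + (1) + (1) + (1)] = 9/9 = 1.
(Exp terms are combined using exp(i*s)*conj(exp(i*t)) = exp(i*(s-t)), and sums of them are collapsed using the identity that for every m > 1 the m distinct m-th roots of unity sum to 0, e.g. 1 + exp(2*I*pi/3) + exp(-2*I*pi/3) = 0.)
A character is irreducible iff <chi, chi> = 1, so this representation is irreducible.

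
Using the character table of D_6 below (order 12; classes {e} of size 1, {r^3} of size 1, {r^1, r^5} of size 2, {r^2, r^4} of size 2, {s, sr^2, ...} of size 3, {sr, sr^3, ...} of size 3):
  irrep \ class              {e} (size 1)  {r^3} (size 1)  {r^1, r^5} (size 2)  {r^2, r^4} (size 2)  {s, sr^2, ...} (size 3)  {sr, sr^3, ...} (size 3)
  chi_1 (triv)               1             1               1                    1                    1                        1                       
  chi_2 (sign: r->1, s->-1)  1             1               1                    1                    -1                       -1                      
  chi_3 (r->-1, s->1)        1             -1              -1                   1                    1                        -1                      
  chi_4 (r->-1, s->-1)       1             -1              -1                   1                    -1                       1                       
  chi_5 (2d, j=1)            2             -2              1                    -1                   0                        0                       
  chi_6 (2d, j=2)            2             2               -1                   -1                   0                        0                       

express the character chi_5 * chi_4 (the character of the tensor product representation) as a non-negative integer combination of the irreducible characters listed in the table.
chi_5 tensor chi_4 = chi_6 (all other irreducibles have multiplicity 0).

Derivation: The character of a tensor product is the pointwise product (chi_5 * chi_4)(C) = chi_5(C) * chi_4(C):
  {e}: (2)*(1), {r^3}: (-2)*(-1), {r^1, r^5}: (1)*(-1), {r^2, r^4}: (-1)*(1), {s, sr^2, ...}: (0)*(-1), {sr, sr^3, ...}: (0)*(1)
so (chi_5 * chi_4) takes values
  {e} -> 2, {r^3} -> 2, {r^1, r^5} -> -1, {r^2, r^4} -> -1, {s, sr^2, ...} -> 0, {sr, sr^3, ...} -> 0.
Now take the inner product of this character with each irreducible chi from the table, <chi_5*chi_4, chi> = (1/12) sum_C |C| (chi_5*chi_4)(C) conj(chi(C)):
  <chi_5*chi_4, chi_1> = (1/12)[1*(2)*conj(1) + 1*(2)*conj(1) + 2*(-1)*conj(1) + 2*(-1)*conj(1) + 3*(0)*conj(1) + 3*(0)*conj(1)]
      = (1/12)[(2) + (2) + (-2) + (-2) + (0) + (0)] = 0/12 = 0
  <chi_5*chi_4, chi_2> = (1/12)[1*(2)*conj(1) + 1*(2)*conj(1) + 2*(-1)*conj(1) + 2*(-1)*conj(1) + 3*(0)*conj(-1) + 3*(0)*conj(-1)]
      = (1/12)[(2) + (2) + (-2) + (-2) + (0) + (0)] = 0/12 = 0
  <chi_5*chi_4, chi_3> = (1/12)[1*(2)*conj(1) + 1*(2)*conj(-1) + 2*(-1)*conj(-1) + 2*(-1)*conj(1) + 3*(0)*conj(1) + 3*(0)*conj(-1)]
      = (1/12)[(2) + (-2) + (2) + (-2) + (0) + (0)] = 0/12 = 0
  <chi_5*chi_4, chi_4> = (1/12)[1*(2)*conj(1) + 1*(2)*conj(-1) + 2*(-1)*conj(-1) + 2*(-1)*conj(1) + 3*(0)*conj(-1) + 3*(0)*conj(1)]
      = (1/12)[(2) + (-2) + (2) + (-2) + (0) + (0)] = 0/12 = 0
  <chi_5*chi_4, chi_5> = (1/12)[1*(2)*conj(2) + 1*(2)*conj(-2) + 2*(-1)*conj(1) + 2*(-1)*conj(-1) + 3*(0)*conj(0) + 3*(0)*conj(0)]
      = (1/12)[(4) + (-4) + (-2) + (2) + (0) + (0)] = 0/12 = 0
  <chi_5*chi_4, chi_6> = (1/12)[1*(2)*conj(2) + 1*(2)*conj(2) + 2*(-1)*conj(-1) + 2*(-1)*conj(-1) + 3*(0)*conj(0) + 3*(0)*conj(0)]
      = (1/12)[(4) + (4) + (2) + (2) + (0) + (0)] = 12/12 = 1
Hence the multiplicities are chi_6: 1. Dimension check: dim(chi_5)*dim(chi_4) = 2*1 = 2 and sum (mult * dim) = 1*2 = 2.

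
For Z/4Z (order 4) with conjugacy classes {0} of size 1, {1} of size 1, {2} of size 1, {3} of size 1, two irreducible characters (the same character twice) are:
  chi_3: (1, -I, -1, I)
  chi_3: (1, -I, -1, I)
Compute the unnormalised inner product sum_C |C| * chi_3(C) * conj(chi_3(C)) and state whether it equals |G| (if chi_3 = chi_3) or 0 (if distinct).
Sum = 4 = |G| = 4; so <chi_3, chi_3> = 1 (norm-1 confirms irreducibility).

Solution. Compute term by term over conjugacy classes (|C| * chi_3(C) * conj(chi_3(C))):
  1*(1)*conj(1) + 1*(-I)*conj(-I) + 1*(-1)*conj(-1) + 1*(I)*conj(I)
  = (1) + (1) + (1) + (1)
  = 4.
(Exp terms are combined using exp(i*s)*conj(exp(i*t)) = exp(i*(s-t)), and sums of them are collapsed using the identity that for every m > 1 the m distinct m-th roots of unity sum to 0, e.g. 1 + exp(2*I*pi/3) + exp(-2*I*pi/3) = 0.)
Dividing by |G| = 4 gives 4/4 = 1, matching the row-orthogonality relation <chi_3, chi_3> = [chi_3 = chi_3].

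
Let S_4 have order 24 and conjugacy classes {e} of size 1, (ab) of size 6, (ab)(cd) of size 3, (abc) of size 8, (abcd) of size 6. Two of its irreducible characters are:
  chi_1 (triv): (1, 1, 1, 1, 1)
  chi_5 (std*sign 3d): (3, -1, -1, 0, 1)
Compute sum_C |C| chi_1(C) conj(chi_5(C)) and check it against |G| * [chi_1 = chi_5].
Sum = 0; so <chi_1, chi_5> = 0 (distinct irreducibles are orthogonal).

Argument: Compute term by term over conjugacy classes (|C| * chi_1(C) * conj(chi_5(C))):
  1*(1)*conj(3) + 6*(1)*conj(-1) + 3*(1)*conj(-1) + 8*(1)*conj(0) + 6*(1)*conj(1)
  = (3) + (-6) + (-3) + (0) + (6)
  = 0.
Dividing by |G| = 24 gives 0/24 = 0, matching the row-orthogonality relation <chi_1, chi_5> = [chi_1 = chi_5].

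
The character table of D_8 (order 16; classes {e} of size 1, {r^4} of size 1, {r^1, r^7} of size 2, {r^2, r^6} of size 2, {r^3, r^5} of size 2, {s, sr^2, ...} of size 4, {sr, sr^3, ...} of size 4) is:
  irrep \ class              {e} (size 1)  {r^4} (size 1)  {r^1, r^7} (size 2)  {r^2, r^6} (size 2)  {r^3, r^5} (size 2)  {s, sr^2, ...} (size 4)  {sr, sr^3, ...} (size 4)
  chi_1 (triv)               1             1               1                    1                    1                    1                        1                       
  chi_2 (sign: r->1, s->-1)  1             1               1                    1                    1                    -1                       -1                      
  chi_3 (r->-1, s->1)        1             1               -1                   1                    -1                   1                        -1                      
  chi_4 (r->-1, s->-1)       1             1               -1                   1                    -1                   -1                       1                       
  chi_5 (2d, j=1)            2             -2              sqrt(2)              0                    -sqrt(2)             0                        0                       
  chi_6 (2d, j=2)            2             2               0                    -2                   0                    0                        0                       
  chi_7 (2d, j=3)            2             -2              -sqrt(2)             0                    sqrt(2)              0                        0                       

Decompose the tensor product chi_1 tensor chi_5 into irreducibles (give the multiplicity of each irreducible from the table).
chi_1 tensor chi_5 = chi_5 (all other irreducibles have multiplicity 0).

Argument: The character of a tensor product is the pointwise product (chi_1 * chi_5)(C) = chi_1(C) * chi_5(C):
  {e}: (1)*(2), {r^4}: (1)*(-2), {r^1, r^7}: (1)*(sqrt(2)), {r^2, r^6}: (1)*(0), {r^3, r^5}: (1)*(-sqrt(2)), {s, sr^2, ...}: (1)*(0), {sr, sr^3, ...}: (1)*(0)
so (chi_1 * chi_5) takes values
  {e} -> 2, {r^4} -> -2, {r^1, r^7} -> sqrt(2), {r^2, r^6} -> 0, {r^3, r^5} -> -sqrt(2), {s, sr^2, ...} -> 0, {sr, sr^3, ...} -> 0.
Now take the inner product of this character with each irreducible chi from the table, <chi_1*chi_5, chi> = (1/16) sum_C |C| (chi_1*chi_5)(C) conj(chi(C)):
  <chi_1*chi_5, chi_1> = (1/16)[1*(2)*conj(1) + 1*(-2)*conj(1) + 2*(sqrt(2))*conj(1) + 2*(0)*conj(1) + 2*(-sqrt(2))*conj(1) + 4*(0)*conj(1) + 4*(0)*conj(1)]
      = (1/16)[(2) + (-2) + (2*sqrt(2)) + (0) + (-2*sqrt(2)) + (0) + (0)] = 0/16 = 0
  <chi_1*chi_5, chi_2> = (1/16)[1*(2)*conj(1) + 1*(-2)*conj(1) + 2*(sqrt(2))*conj(1) + 2*(0)*conj(1) + 2*(-sqrt(2))*conj(1) + 4*(0)*conj(-1) + 4*(0)*conj(-1)]
      = (1/16)[(2) + (-2) + (2*sqrt(2)) + (0) + (-2*sqrt(2)) + (0) + (0)] = 0/16 = 0
  <chi_1*chi_5, chi_3> = (1/16)[1*(2)*conj(1) + 1*(-2)*conj(1) + 2*(sqrt(2))*conj(-1) + 2*(0)*conj(1) + 2*(-sqrt(2))*conj(-1) + 4*(0)*conj(1) + 4*(0)*conj(-1)]
      = (1/16)[(2) + (-2) + (-2*sqrt(2)) + (0) + (2*sqrt(2)) + (0) + (0)] = 0/16 = 0
  <chi_1*chi_5, chi_4> = (1/16)[1*(2)*conj(1) + 1*(-2)*conj(1) + 2*(sqrt(2))*conj(-1) + 2*(0)*conj(1) + 2*(-sqrt(2))*conj(-1) + 4*(0)*conj(-1) + 4*(0)*conj(1)]
      = (1/16)[(2) + (-2) + (-2*sqrt(2)) + (0) + (2*sqrt(2)) + (0) + (0)] = 0/16 = 0
  <chi_1*chi_5, chi_5> = (1/16)[1*(2)*conj(2) + 1*(-2)*conj(-2) + 2*(sqrt(2))*conj(sqrt(2)) + 2*(0)*conj(0) + 2*(-sqrt(2))*conj(-sqrt(2)) + 4*(0)*conj(0) + 4*(0)*conj(0)]
      = (1/16)[(4) + (4) + (4) + (0) + (4) + (0) + (0)] = 16/16 = 1
  <chi_1*chi_5, chi_6> = (1/16)[1*(2)*conj(2) + 1*(-2)*conj(2) + 2*(sqrt(2))*conj(0) + 2*(0)*conj(-2) + 2*(-sqrt(2))*conj(0) + 4*(0)*conj(0) + 4*(0)*conj(0)]
      = (1/16)[(4) + (-4) + (0) + (0) + (0) + (0) + (0)] = 0/16 = 0
  <chi_1*chi_5, chi_7> = (1/16)[1*(2)*conj(2) + 1*(-2)*conj(-2) + 2*(sqrt(2))*conj(-sqrt(2)) + 2*(0)*conj(0) + 2*(-sqrt(2))*conj(sqrt(2)) + 4*(0)*conj(0) + 4*(0)*conj(0)]
      = (1/16)[(4) + (4) + (-4) + (0) + (-4) + (0) + (0)] = 0/16 = 0
Hence the multiplicities are chi_5: 1. Dimension check: dim(chi_1)*dim(chi_5) = 1*2 = 2 and sum (mult * dim) = 1*2 = 2.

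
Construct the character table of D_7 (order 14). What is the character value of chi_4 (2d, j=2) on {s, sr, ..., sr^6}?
Conjugacy classes: {e} of size 1, {r^1, r^6} of size 2, {r^2, r^5} of size 2, {r^3, r^4} of size 2, {s, sr, ..., sr^6} of size 7.
Character table:
  irrep \ class              {e} (size 1)  {r^1, r^6} (size 2)  {r^2, r^5} (size 2)  {r^3, r^4} (size 2)  {s, sr, ..., sr^6} (size 7)
  chi_1 (triv)               1             1                    1                    1                    1                          
  chi_2 (sign: r->1, s->-1)  1             1                    1                    1                    -1                         
  chi_3 (2d, j=1)            2             2*cos(2*pi/7)        -2*cos(3*pi/7)       -2*cos(pi/7)         0                          
  chi_4 (2d, j=2)            2             -2*cos(3*pi/7)       -2*cos(pi/7)         2*cos(2*pi/7)        0                          
  chi_5 (2d, j=3)            2             -2*cos(pi/7)         2*cos(2*pi/7)        -2*cos(3*pi/7)       0                          

Spot check: chi_4 (2d, j=2) on {s, sr, ..., sr^6} = 0.

Details: D_7 has order 2*7 = 14 with 5 conjugacy classes, hence 5 irreducibles. Sum of squared dims 1 + 1 + 4 + 4 + 4 = 14 = |G|. Linear characters come from the abelianisation; the 2-dimensional irreps have character r^k -> 2*cos(2*pi*j*k/7), reflections -> 0.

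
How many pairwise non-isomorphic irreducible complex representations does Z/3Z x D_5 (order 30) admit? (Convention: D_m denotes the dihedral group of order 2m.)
12

The number of irreducible complex representations of a finite group equals its number of conjugacy classes. For a direct product, #classes(G x H) = #classes(G) * #classes(H). Z/3Z has 3 classes (abelian), D_5 has 4 classes, so 3 * 4 = 12, so Z/3Z x D_5 (order 30) has exactly 12 irreducible complex representations.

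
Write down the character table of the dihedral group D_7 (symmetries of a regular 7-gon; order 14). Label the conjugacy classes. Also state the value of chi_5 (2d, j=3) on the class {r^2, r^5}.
Conjugacy classes: {e} of size 1, {r^1, r^6} of size 2, {r^2, r^5} of size 2, {r^3, r^4} of size 2, {s, sr, ..., sr^6} of size 7.
Character table:
  irrep \ class              {e} (size 1)  {r^1, r^6} (size 2)  {r^2, r^5} (size 2)  {r^3, r^4} (size 2)  {s, sr, ..., sr^6} (size 7)
  chi_1 (triv)               1             1                    1                    1                    1                          
  chi_2 (sign: r->1, s->-1)  1             1                    1                    1                    -1                         
  chi_3 (2d, j=1)            2             2*cos(2*pi/7)        -2*cos(3*pi/7)       -2*cos(pi/7)         0                          
  chi_4 (2d, j=2)            2             -2*cos(3*pi/7)       -2*cos(pi/7)         2*cos(2*pi/7)        0                          
  chi_5 (2d, j=3)            2             -2*cos(pi/7)         2*cos(2*pi/7)        -2*cos(3*pi/7)       0                          

Spot check: chi_5 (2d, j=3) on {r^2, r^5} = 2*cos(2*pi/7).

Why: D_7 has order 2*7 = 14 with 5 conjugacy classes, hence 5 irreducibles. Sum of squared dims 1 + 1 + 4 + 4 + 4 = 14 = |G|. Linear characters come from the abelianisation; the 2-dimensional irreps have character r^k -> 2*cos(2*pi*j*k/7), reflections -> 0.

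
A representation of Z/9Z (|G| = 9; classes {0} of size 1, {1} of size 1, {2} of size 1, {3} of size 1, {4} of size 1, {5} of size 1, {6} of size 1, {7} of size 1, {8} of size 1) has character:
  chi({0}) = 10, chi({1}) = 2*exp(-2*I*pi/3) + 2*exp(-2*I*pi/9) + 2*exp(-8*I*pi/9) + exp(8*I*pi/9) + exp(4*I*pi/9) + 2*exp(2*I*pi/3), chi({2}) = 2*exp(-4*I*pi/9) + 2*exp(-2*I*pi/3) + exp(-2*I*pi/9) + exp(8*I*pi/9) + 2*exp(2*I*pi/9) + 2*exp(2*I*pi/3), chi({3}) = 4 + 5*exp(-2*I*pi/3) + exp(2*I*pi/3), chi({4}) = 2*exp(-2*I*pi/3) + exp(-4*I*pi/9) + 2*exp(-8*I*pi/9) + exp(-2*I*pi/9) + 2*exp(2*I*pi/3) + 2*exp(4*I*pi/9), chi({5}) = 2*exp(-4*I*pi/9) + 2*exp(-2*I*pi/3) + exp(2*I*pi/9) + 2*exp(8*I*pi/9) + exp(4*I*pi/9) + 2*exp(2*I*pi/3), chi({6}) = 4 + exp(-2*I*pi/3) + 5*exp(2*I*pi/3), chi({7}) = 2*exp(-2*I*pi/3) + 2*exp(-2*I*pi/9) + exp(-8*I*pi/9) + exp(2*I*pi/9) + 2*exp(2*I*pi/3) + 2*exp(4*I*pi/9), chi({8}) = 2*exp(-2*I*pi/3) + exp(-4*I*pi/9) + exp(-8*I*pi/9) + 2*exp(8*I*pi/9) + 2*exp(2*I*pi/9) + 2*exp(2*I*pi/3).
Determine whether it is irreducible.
Not irreducible (reducible): <chi, chi> = 18 > 1.

Solution. <chi, chi> = (1/|G|) sum_C |C| * |chi(C)|^2 = (1/9)[1*|10|^2 + 1*|2*exp(-2*I*pi/3) + 2*exp(-2*I*pi/9) + 2*exp(-8*I*pi/9) + exp(8*I*pi/9) + exp(4*I*pi/9) + 2*exp(2*I*pi/3)|^2 + 1*|2*exp(-4*I*pi/9) + 2*exp(-2*I*pi/3) + exp(-2*I*pi/9) + exp(8*I*pi/9) + 2*exp(2*I*pi/9) + 2*exp(2*I*pi/3)|^2 + 1*|4 + 5*exp(-2*I*pi/3) + exp(2*I*pi/3)|^2 + 1*|2*exp(-2*I*pi/3) + exp(-4*I*pi/9) + 2*exp(-8*I*pi/9) + exp(-2*I*pi/9) + 2*exp(2*I*pi/3) + 2*exp(4*I*pi/9)|^2 + 1*|2*exp(-4*I*pi/9) + 2*exp(-2*I*pi/3) + exp(2*I*pi/9) + 2*exp(8*I*pi/9) + exp(4*I*pi/9) + 2*exp(2*I*pi/3)|^2 + 1*|4 + exp(-2*I*pi/3) + 5*exp(2*I*pi/3)|^2 + 1*|2*exp(-2*I*pi/3) + 2*exp(-2*I*pi/9) + exp(-8*I*pi/9) + exp(2*I*pi/9) + 2*exp(2*I*pi/3) + 2*exp(4*I*pi/9)|^2 + 1*|2*exp(-2*I*pi/3) + exp(-4*I*pi/9) + exp(-8*I*pi/9) + 2*exp(8*I*pi/9) + 2*exp(2*I*pi/9) + 2*exp(2*I*pi/3)|^2]
  = (1/9)[(100) + (18 + 11*exp(-4*I*pi/9) + 12*exp(-2*I*pi/3) + 10*exp(-2*I*pi/9) + 8*exp(-8*I*pi/9) + 8*exp(8*I*pi/9) + 10*exp(2*I*pi/9) + 12*exp(2*I*pi/3) + 11*exp(4*I*pi/9)) + (18 + 12*exp(-2*I*pi/3) + 10*exp(-4*I*pi/9) + 8*exp(-2*I*pi/9) + 11*exp(-8*I*pi/9) + 11*exp(8*I*pi/9) + 8*exp(2*I*pi/9) + 10*exp(4*I*pi/9) + 12*exp(2*I*pi/3)) + (13) + (18 + 12*exp(-2*I*pi/3) + 8*exp(-4*I*pi/9) + 11*exp(-2*I*pi/9) + 10*exp(-8*I*pi/9) + 10*exp(8*I*pi/9) + 11*exp(2*I*pi/9) + 8*exp(4*I*pi/9) + 12*exp(2*I*pi/3)) + (18 + 12*exp(-2*I*pi/3) + 8*exp(-4*I*pi/9) + 11*exp(-2*I*pi/9) + 10*exp(-8*I*pi/9) + 10*exp(8*I*pi/9) + 11*exp(2*I*pi/9) + 8*exp(4*I*pi/9) + 12*exp(2*I*pi/3)) + (13) + (18 + 12*exp(-2*I*pi/3) + 10*exp(-4*I*pi/9) + 8*exp(-2*I*pi/9) + 11*exp(-8*I*pi/9) + 11*exp(8*I*pi/9) + 8*exp(2*I*pi/9) + 10*exp(4*I*pi/9) + 12*exp(2*I*pi/3)) + (18 + 11*exp(-4*I*pi/9) + 12*exp(-2*I*pi/3) + 10*exp(-2*I*pi/9) + 8*exp(-8*I*pi/9) + 8*exp(8*I*pi/9) + 10*exp(2*I*pi/9) + 12*exp(2*I*pi/3) + 11*exp(4*I*pi/9))] = 162/9 = 18.
(Exp terms are combined using exp(i*s)*conj(exp(i*t)) = exp(i*(s-t)), and sums of them are collapsed using the identity that for every m > 1 the m distinct m-th roots of unity sum to 0, e.g. 1 + exp(2*I*pi/3) + exp(-2*I*pi/3) = 0.)
A character is irreducible iff <chi, chi> = 1, so this representation is reducible.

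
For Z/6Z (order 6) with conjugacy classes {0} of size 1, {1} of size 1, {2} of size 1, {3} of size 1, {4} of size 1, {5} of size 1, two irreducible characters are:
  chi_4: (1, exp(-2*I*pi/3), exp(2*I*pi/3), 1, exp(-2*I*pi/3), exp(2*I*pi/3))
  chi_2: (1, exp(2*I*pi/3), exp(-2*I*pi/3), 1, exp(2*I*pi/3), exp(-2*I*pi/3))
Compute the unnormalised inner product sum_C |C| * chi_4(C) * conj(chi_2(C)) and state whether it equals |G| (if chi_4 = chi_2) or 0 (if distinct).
Sum = 0; so <chi_4, chi_2> = 0 (distinct irreducibles are orthogonal).

Argument: Compute term by term over conjugacy classes (|C| * chi_4(C) * conj(chi_2(C))):
  1*(1)*conj(1) + 1*(exp(-2*I*pi/3))*conj(exp(2*I*pi/3)) + 1*(exp(2*I*pi/3))*conj(exp(-2*I*pi/3)) + 1*(1)*conj(1) + 1*(exp(-2*I*pi/3))*conj(exp(2*I*pi/3)) + 1*(exp(2*I*pi/3))*conj(exp(-2*I*pi/3))
  = (1) + (exp(2*I*pi/3)) + (exp(-2*I*pi/3)) + (1) + (exp(2*I*pi/3)) + (exp(-2*I*pi/3))
  = 0.
(Exp terms are combined using exp(i*s)*conj(exp(i*t)) = exp(i*(s-t)), and sums of them are collapsed using the identity that for every m > 1 the m distinct m-th roots of unity sum to 0, e.g. 1 + exp(2*I*pi/3) + exp(-2*I*pi/3) = 0.)
Dividing by |G| = 6 gives 0/6 = 0, matching the row-orthogonality relation <chi_4, chi_2> = [chi_4 = chi_2].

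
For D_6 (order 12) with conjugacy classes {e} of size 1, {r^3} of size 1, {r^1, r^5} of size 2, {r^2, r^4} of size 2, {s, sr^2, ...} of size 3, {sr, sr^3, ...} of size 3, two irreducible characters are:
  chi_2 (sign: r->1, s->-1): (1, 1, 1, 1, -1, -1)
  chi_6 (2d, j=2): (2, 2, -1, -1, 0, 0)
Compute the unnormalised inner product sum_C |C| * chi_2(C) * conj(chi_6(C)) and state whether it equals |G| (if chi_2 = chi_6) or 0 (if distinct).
Sum = 0; so <chi_2, chi_6> = 0 (distinct irreducibles are orthogonal).

Why: Compute term by term over conjugacy classes (|C| * chi_2(C) * conj(chi_6(C))):
  1*(1)*conj(2) + 1*(1)*conj(2) + 2*(1)*conj(-1) + 2*(1)*conj(-1) + 3*(-1)*conj(0) + 3*(-1)*conj(0)
  = (2) + (2) + (-2) + (-2) + (0) + (0)
  = 0.
Dividing by |G| = 12 gives 0/12 = 0, matching the row-orthogonality relation <chi_2, chi_6> = [chi_2 = chi_6].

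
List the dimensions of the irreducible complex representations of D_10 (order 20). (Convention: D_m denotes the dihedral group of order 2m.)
Dimensions: 1, 1, 1, 1, 2, 2, 2, 2

Proof sketch: There are 8 irreducibles (= number of conjugacy classes). Their dimensions d_i satisfy sum d_i^2 = |G| = 20: 1 + 1 + 1 + 1 + 4 + 4 + 4 + 4 = 20.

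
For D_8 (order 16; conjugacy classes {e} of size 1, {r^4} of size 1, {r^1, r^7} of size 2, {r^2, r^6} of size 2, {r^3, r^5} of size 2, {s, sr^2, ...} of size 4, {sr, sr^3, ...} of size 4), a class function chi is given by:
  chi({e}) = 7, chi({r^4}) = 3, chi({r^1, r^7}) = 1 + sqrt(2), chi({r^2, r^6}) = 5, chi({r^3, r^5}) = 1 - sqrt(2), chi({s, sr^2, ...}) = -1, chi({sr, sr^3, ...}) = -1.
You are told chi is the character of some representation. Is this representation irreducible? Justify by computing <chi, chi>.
Not irreducible (reducible): <chi, chi> = 8 > 1.

Argument: <chi, chi> = (1/|G|) sum_C |C| * |chi(C)|^2 = (1/16)[1*|7|^2 + 1*|3|^2 + 2*|1 + sqrt(2)|^2 + 2*|5|^2 + 2*|1 - sqrt(2)|^2 + 4*|-1|^2 + 4*|-1|^2]
  = (1/16)[(49) + (9) + (4*sqrt(2) + 6) + (50) + (6 - 4*sqrt(2)) + (4) + (4)] = 128/16 = 8.
A character is irreducible iff <chi, chi> = 1, so this representation is reducible.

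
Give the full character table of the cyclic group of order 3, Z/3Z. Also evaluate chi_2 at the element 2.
Character table of Z/3Z (irreps indexed chi_0,...,chi_2 with chi_k(m) = zeta_3^(k*m), zeta_3 = exp(2*pi*i/3)):
  irrep \ class  {0} (size 1)  {1} (size 1)    {2} (size 1)  
  chi_0          1             1               1             
  chi_1          1             exp(2*I*pi/3)   exp(-2*I*pi/3)
  chi_2          1             exp(-2*I*pi/3)  exp(2*I*pi/3) 

Spot check: chi_2(2) = zeta_3^(2*2) = zeta_3^4 = exp(2*I*pi/3).

Solution. Z/3Z is abelian, so all 3 irreducible complex representations are 1-dimensional. They are given by chi_k(m) = zeta_3^(k*m) for k = 0,...,2. Row orthogonality: sum_m chi_k(m) conj(chi_l(m)) = 3 * [k = l].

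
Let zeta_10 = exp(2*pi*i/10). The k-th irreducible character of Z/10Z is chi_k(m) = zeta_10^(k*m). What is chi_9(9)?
chi_9(9) = zeta_10^81 = exp(I*pi/5)

Why: chi_9(9) = zeta_10^(9*9) = zeta_10^81. Since zeta_10^10 = 1, this equals zeta_10^1 = exp(2*pi*i*1/10) = exp(I*pi/5).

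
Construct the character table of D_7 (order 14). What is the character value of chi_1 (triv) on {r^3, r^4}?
Conjugacy classes: {e} of size 1, {r^1, r^6} of size 2, {r^2, r^5} of size 2, {r^3, r^4} of size 2, {s, sr, ..., sr^6} of size 7.
Character table:
  irrep \ class              {e} (size 1)  {r^1, r^6} (size 2)  {r^2, r^5} (size 2)  {r^3, r^4} (size 2)  {s, sr, ..., sr^6} (size 7)
  chi_1 (triv)               1             1                    1                    1                    1                          
  chi_2 (sign: r->1, s->-1)  1             1                    1                    1                    -1                         
  chi_3 (2d, j=1)            2             2*cos(2*pi/7)        -2*cos(3*pi/7)       -2*cos(pi/7)         0                          
  chi_4 (2d, j=2)            2             -2*cos(3*pi/7)       -2*cos(pi/7)         2*cos(2*pi/7)        0                          
  chi_5 (2d, j=3)            2             -2*cos(pi/7)         2*cos(2*pi/7)        -2*cos(3*pi/7)       0                          

Spot check: chi_1 (triv) on {r^3, r^4} = 1.

D_7 has order 2*7 = 14 with 5 conjugacy classes, hence 5 irreducibles. Sum of squared dims 1 + 1 + 4 + 4 + 4 = 14 = |G|. Linear characters come from the abelianisation; the 2-dimensional irreps have character r^k -> 2*cos(2*pi*j*k/7), reflections -> 0.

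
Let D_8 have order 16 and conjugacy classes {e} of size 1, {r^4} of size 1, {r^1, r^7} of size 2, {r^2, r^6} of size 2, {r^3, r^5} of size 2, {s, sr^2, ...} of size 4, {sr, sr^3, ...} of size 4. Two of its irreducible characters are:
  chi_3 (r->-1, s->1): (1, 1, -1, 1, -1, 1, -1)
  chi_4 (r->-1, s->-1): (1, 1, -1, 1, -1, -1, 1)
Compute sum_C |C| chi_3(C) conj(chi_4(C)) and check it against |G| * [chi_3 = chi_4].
Sum = 0; so <chi_3, chi_4> = 0 (distinct irreducibles are orthogonal).

Argument: Compute term by term over conjugacy classes (|C| * chi_3(C) * conj(chi_4(C))):
  1*(1)*conj(1) + 1*(1)*conj(1) + 2*(-1)*conj(-1) + 2*(1)*conj(1) + 2*(-1)*conj(-1) + 4*(1)*conj(-1) + 4*(-1)*conj(1)
  = (1) + (1) + (2) + (2) + (2) + (-4) + (-4)
  = 0.
Dividing by |G| = 16 gives 0/16 = 0, matching the row-orthogonality relation <chi_3, chi_4> = [chi_3 = chi_4].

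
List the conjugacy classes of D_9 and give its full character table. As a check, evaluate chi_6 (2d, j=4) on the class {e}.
Conjugacy classes: {e} of size 1, {r^1, r^8} of size 2, {r^2, r^7} of size 2, {r^3, r^6} of size 2, {r^4, r^5} of size 2, {s, sr, ..., sr^8} of size 9.
Character table:
  irrep \ class              {e} (size 1)  {r^1, r^8} (size 2)  {r^2, r^7} (size 2)  {r^3, r^6} (size 2)  {r^4, r^5} (size 2)  {s, sr, ..., sr^8} (size 9)
  chi_1 (triv)               1             1                    1                    1                    1                    1                          
  chi_2 (sign: r->1, s->-1)  1             1                    1                    1                    1                    -1                         
  chi_3 (2d, j=1)            2             2*cos(2*pi/9)        2*cos(4*pi/9)        -1                   -2*cos(pi/9)         0                          
  chi_4 (2d, j=2)            2             2*cos(4*pi/9)        -2*cos(pi/9)         -1                   2*cos(2*pi/9)        0                          
  chi_5 (2d, j=3)            2             -1                   -1                   2                    -1                   0                          
  chi_6 (2d, j=4)            2             -2*cos(pi/9)         2*cos(2*pi/9)        -1                   2*cos(4*pi/9)        0                          

Spot check: chi_6 (2d, j=4) on {e} = 2.

Reasoning: D_9 has order 2*9 = 18 with 6 conjugacy classes, hence 6 irreducibles. Sum of squared dims 1 + 1 + 4 + 4 + 4 + 4 = 18 = |G|. Linear characters come from the abelianisation; the 2-dimensional irreps have character r^k -> 2*cos(2*pi*j*k/9), reflections -> 0.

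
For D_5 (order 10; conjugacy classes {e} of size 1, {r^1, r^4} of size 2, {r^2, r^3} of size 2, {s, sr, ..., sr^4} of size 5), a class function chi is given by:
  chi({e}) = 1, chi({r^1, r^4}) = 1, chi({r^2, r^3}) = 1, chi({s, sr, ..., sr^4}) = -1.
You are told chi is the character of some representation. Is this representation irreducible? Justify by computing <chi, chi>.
Irreducible: <chi, chi> = 1.

Working: <chi, chi> = (1/|G|) sum_C |C| * |chi(C)|^2 = (1/10)[1*|1|^2 + 2*|1|^2 + 2*|1|^2 + 5*|-1|^2]
  = (1/10)[(1) + (2) + (2) + (5)] = 10/10 = 1.
A character is irreducible iff <chi, chi> = 1, so this representation is irreducible.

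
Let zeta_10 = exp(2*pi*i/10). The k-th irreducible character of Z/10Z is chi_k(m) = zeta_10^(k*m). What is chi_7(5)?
chi_7(5) = zeta_10^35 = -1

chi_7(5) = zeta_10^(7*5) = zeta_10^35. Since zeta_10^10 = 1, this equals zeta_10^5 = exp(2*pi*i*5/10) = -1.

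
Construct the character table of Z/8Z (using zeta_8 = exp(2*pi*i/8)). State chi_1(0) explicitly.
Character table of Z/8Z (irreps indexed chi_0,...,chi_7 with chi_k(m) = zeta_8^(k*m), zeta_8 = exp(2*pi*i/8)):
  irrep \ class  {0} (size 1)  {1} (size 1)    {2} (size 1)  {3} (size 1)    {4} (size 1)  {5} (size 1)    {6} (size 1)  {7} (size 1)  
  chi_0          1             1               1             1               1             1               1             1             
  chi_1          1             exp(I*pi/4)     I             exp(3*I*pi/4)   -1            exp(-3*I*pi/4)  -I            exp(-I*pi/4)  
  chi_2          1             I               -1            -I              1             I               -1            -I            
  chi_3          1             exp(3*I*pi/4)   -I            exp(I*pi/4)     -1            exp(-I*pi/4)    I             exp(-3*I*pi/4)
  chi_4          1             -1              1             -1              1             -1              1             -1            
  chi_5          1             exp(-3*I*pi/4)  I             exp(-I*pi/4)    -1            exp(I*pi/4)     -I            exp(3*I*pi/4) 
  chi_6          1             -I              -1            I               1             -I              -1            I             
  chi_7          1             exp(-I*pi/4)    -I            exp(-3*I*pi/4)  -1            exp(3*I*pi/4)   I             exp(I*pi/4)   

Spot check: chi_1(0) = zeta_8^(1*0) = zeta_8^0 = 1.

Justification: Z/8Z is abelian, so all 8 irreducible complex representations are 1-dimensional. They are given by chi_k(m) = zeta_8^(k*m) for k = 0,...,7. Row orthogonality: sum_m chi_k(m) conj(chi_l(m)) = 8 * [k = l].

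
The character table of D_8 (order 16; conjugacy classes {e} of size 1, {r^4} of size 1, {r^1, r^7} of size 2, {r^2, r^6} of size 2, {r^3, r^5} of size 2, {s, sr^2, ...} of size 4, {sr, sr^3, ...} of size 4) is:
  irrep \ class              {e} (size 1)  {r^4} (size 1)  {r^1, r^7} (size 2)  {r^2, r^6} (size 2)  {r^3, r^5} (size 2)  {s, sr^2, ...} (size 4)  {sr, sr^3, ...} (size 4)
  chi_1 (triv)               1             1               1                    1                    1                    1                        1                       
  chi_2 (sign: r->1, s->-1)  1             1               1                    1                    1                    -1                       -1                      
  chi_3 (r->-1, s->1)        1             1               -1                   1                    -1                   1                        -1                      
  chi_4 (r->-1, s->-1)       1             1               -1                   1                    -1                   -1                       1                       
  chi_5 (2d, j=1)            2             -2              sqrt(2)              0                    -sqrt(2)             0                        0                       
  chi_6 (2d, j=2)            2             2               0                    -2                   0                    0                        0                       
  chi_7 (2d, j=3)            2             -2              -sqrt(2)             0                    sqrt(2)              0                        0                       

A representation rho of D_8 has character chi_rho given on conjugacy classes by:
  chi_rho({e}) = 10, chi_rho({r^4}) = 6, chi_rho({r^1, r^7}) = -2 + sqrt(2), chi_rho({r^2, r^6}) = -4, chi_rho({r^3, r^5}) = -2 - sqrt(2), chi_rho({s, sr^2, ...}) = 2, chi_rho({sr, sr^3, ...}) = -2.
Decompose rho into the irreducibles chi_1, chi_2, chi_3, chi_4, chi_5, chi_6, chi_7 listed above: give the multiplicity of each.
Multiplicities: chi_1: 0, chi_2: 0, chi_3: 2, chi_4: 0, chi_5: 1, chi_6: 3, chi_7: 0.

Proof sketch: Use <chi_rho, chi> = (1/|G|) sum_C |C| * chi_rho(C) * conj(chi(C)) with |G| = 16 for each irreducible chi in the table:
  <chi_rho, chi_1> = (1/16)[1*(10)*conj(1) + 1*(6)*conj(1) + 2*(-2 + sqrt(2))*conj(1) + 2*(-4)*conj(1) + 2*(-2 - sqrt(2))*conj(1) + 4*(2)*conj(1) + 4*(-2)*conj(1)]
      = (1/16)[(10) + (6) + (-4 + 2*sqrt(2)) + (-8) + (-4 - 2*sqrt(2)) + (8) + (-8)] = 0/16 = 0
  <chi_rho, chi_2> = (1/16)[1*(10)*conj(1) + 1*(6)*conj(1) + 2*(-2 + sqrt(2))*conj(1) + 2*(-4)*conj(1) + 2*(-2 - sqrt(2))*conj(1) + 4*(2)*conj(-1) + 4*(-2)*conj(-1)]
      = (1/16)[(10) + (6) + (-4 + 2*sqrt(2)) + (-8) + (-4 - 2*sqrt(2)) + (-8) + (8)] = 0/16 = 0
  <chi_rho, chi_3> = (1/16)[1*(10)*conj(1) + 1*(6)*conj(1) + 2*(-2 + sqrt(2))*conj(-1) + 2*(-4)*conj(1) + 2*(-2 - sqrt(2))*conj(-1) + 4*(2)*conj(1) + 4*(-2)*conj(-1)]
      = (1/16)[(10) + (6) + (4 - 2*sqrt(2)) + (-8) + (2*sqrt(2) + 4) + (8) + (8)] = 32/16 = 2
  <chi_rho, chi_4> = (1/16)[1*(10)*conj(1) + 1*(6)*conj(1) + 2*(-2 + sqrt(2))*conj(-1) + 2*(-4)*conj(1) + 2*(-2 - sqrt(2))*conj(-1) + 4*(2)*conj(-1) + 4*(-2)*conj(1)]
      = (1/16)[(10) + (6) + (4 - 2*sqrt(2)) + (-8) + (2*sqrt(2) + 4) + (-8) + (-8)] = 0/16 = 0
  <chi_rho, chi_5> = (1/16)[1*(10)*conj(2) + 1*(6)*conj(-2) + 2*(-2 + sqrt(2))*conj(sqrt(2)) + 2*(-4)*conj(0) + 2*(-2 - sqrt(2))*conj(-sqrt(2)) + 4*(2)*conj(0) + 4*(-2)*conj(0)]
      = (1/16)[(20) + (-12) + (4 - 4*sqrt(2)) + (0) + (4 + 4*sqrt(2)) + (0) + (0)] = 16/16 = 1
  <chi_rho, chi_6> = (1/16)[1*(10)*conj(2) + 1*(6)*conj(2) + 2*(-2 + sqrt(2))*conj(0) + 2*(-4)*conj(-2) + 2*(-2 - sqrt(2))*conj(0) + 4*(2)*conj(0) + 4*(-2)*conj(0)]
      = (1/16)[(20) + (12) + (0) + (16) + (0) + (0) + (0)] = 48/16 = 3
  <chi_rho, chi_7> = (1/16)[1*(10)*conj(2) + 1*(6)*conj(-2) + 2*(-2 + sqrt(2))*conj(-sqrt(2)) + 2*(-4)*conj(0) + 2*(-2 - sqrt(2))*conj(sqrt(2)) + 4*(2)*conj(0) + 4*(-2)*conj(0)]
      = (1/16)[(20) + (-12) + (-4 + 4*sqrt(2)) + (0) + (-4*sqrt(2) - 4) + (0) + (0)] = 0/16 = 0
Dimension check: dim(rho) = sum (mult * dim) = 0*1 + 0*1 + 2*1 + 0*1 + 1*2 + 3*2 + 0*2 = 10 = chi_rho(e) = 10.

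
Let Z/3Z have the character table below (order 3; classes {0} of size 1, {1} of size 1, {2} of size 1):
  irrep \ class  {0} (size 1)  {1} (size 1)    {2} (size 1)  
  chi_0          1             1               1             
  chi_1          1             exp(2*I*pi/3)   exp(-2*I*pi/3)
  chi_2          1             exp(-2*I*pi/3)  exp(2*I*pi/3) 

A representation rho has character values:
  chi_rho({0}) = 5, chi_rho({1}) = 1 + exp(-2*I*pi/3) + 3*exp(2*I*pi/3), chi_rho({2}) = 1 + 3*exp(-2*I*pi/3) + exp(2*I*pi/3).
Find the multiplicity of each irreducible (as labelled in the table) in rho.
Multiplicities: chi_0: 1, chi_1: 3, chi_2: 1.

Use <chi_rho, chi> = (1/|G|) sum_C |C| * chi_rho(C) * conj(chi(C)) with |G| = 3 for each irreducible chi in the table:
  <chi_rho, chi_0> = (1/3)[1*(5)*conj(1) + 1*(1 + exp(-2*I*pi/3) + 3*exp(2*I*pi/3))*conj(1) + 1*(1 + 3*exp(-2*I*pi/3) + exp(2*I*pi/3))*conj(1)]
      = (1/3)[(5) + (1 + exp(-2*I*pi/3) + 3*exp(2*I*pi/3)) + (1 + 3*exp(-2*I*pi/3) + exp(2*I*pi/3))] = 3/3 = 1
  <chi_rho, chi_1> = (1/3)[1*(5)*conj(1) + 1*(1 + exp(-2*I*pi/3) + 3*exp(2*I*pi/3))*conj(exp(2*I*pi/3)) + 1*(1 + 3*exp(-2*I*pi/3) + exp(2*I*pi/3))*conj(exp(-2*I*pi/3))]
      = (1/3)[(5) + (2) + (2)] = 9/3 = 3
  <chi_rho, chi_2> = (1/3)[1*(5)*conj(1) + 1*(1 + exp(-2*I*pi/3) + 3*exp(2*I*pi/3))*conj(exp(-2*I*pi/3)) + 1*(1 + 3*exp(-2*I*pi/3) + exp(2*I*pi/3))*conj(exp(2*I*pi/3))]
      = (1/3)[(5) + (1 + 3*exp(-2*I*pi/3) + exp(2*I*pi/3)) + (1 + exp(-2*I*pi/3) + 3*exp(2*I*pi/3))] = 3/3 = 1
(Exp terms are combined using exp(i*s)*conj(exp(i*t)) = exp(i*(s-t)), and sums of them are collapsed using the identity that for every m > 1 the m distinct m-th roots of unity sum to 0, e.g. 1 + exp(2*I*pi/3) + exp(-2*I*pi/3) = 0.)
Dimension check: dim(rho) = sum (mult * dim) = 1*1 + 3*1 + 1*1 = 5 = chi_rho(e) = 5.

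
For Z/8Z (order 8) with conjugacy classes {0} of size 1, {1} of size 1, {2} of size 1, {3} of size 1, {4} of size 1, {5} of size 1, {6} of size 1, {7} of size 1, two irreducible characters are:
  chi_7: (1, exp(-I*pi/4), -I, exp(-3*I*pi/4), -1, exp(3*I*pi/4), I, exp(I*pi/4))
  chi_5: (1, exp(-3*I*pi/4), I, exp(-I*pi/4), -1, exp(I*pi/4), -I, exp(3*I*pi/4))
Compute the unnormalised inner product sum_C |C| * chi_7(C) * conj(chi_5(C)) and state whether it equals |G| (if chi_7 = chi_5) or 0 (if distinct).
Sum = 0; so <chi_7, chi_5> = 0 (distinct irreducibles are orthogonal).

Argument: Compute term by term over conjugacy classes (|C| * chi_7(C) * conj(chi_5(C))):
  1*(1)*conj(1) + 1*(exp(-I*pi/4))*conj(exp(-3*I*pi/4)) + 1*(-I)*conj(I) + 1*(exp(-3*I*pi/4))*conj(exp(-I*pi/4)) + 1*(-1)*conj(-1) + 1*(exp(3*I*pi/4))*conj(exp(I*pi/4)) + 1*(I)*conj(-I) + 1*(exp(I*pi/4))*conj(exp(3*I*pi/4))
  = (1) + (I) + (-1) + (-I) + (1) + (I) + (-1) + (-I)
  = 0.
(Exp terms are combined using exp(i*s)*conj(exp(i*t)) = exp(i*(s-t)), and sums of them are collapsed using the identity that for every m > 1 the m distinct m-th roots of unity sum to 0, e.g. 1 + exp(2*I*pi/3) + exp(-2*I*pi/3) = 0.)
Dividing by |G| = 8 gives 0/8 = 0, matching the row-orthogonality relation <chi_7, chi_5> = [chi_7 = chi_5].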